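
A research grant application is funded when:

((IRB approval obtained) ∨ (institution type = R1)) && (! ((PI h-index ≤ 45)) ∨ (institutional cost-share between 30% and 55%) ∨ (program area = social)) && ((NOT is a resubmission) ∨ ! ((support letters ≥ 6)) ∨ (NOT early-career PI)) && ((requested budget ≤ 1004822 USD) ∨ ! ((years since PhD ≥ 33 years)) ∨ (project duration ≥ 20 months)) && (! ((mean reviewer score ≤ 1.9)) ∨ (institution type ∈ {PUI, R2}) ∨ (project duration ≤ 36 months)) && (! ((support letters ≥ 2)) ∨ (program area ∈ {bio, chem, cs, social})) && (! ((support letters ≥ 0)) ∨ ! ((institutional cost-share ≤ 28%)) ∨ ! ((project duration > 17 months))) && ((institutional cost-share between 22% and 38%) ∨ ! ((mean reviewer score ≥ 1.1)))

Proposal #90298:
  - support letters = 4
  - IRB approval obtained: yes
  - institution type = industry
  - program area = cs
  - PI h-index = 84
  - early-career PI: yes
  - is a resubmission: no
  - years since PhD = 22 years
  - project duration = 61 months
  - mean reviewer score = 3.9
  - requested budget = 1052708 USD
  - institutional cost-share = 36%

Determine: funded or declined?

Funded

Atomic conditions:
  IRB approval obtained: yes → true
  institution type = R1: industry == R1 is false
  PI h-index ≤ 45: 84 ≤ 45 is false
  institutional cost-share between 30% and 55%: 36 in [30, 55] is true
  program area = social: cs == social is false
  NOT is a resubmission: no → true
  support letters ≥ 6: 4 ≥ 6 is false
  NOT early-career PI: yes → false
  requested budget ≤ 1004822 USD: 1052708 ≤ 1004822 is false
  years since PhD ≥ 33 years: 22 ≥ 33 is false
  project duration ≥ 20 months: 61 ≥ 20 is true
  mean reviewer score ≤ 1.9: 3.9 ≤ 1.9 is false
  institution type ∈ {PUI, R2}: industry is not in the set → false
  project duration ≤ 36 months: 61 ≤ 36 is false
  support letters ≥ 2: 4 ≥ 2 is true
  program area ∈ {bio, chem, cs, social}: cs is in the set → true
  support letters ≥ 0: 4 ≥ 0 is true
  institutional cost-share ≤ 28%: 36 ≤ 28 is false
  project duration > 17 months: 61 > 17 is true
  institutional cost-share between 22% and 38%: 36 in [22, 38] is true
  mean reviewer score ≥ 1.1: 3.9 ≥ 1.1 is true
Combine:
[1] true OR false = true
[2.1] NOT false = true
[2] true OR true OR false = true
[3.2] NOT false = true
[3] true OR true OR false = true
[4.2] NOT false = true
[4] false OR true OR true = true
[5.1] NOT false = true
[5] true OR false OR false = true
[6.1] NOT true = false
[6] false OR true = true
[7.1] NOT true = false
[7.2] NOT false = true
[7.3] NOT true = false
[7] false OR true OR false = true
[8.2] NOT true = false
[8] true OR false = true
[root] true AND true AND true AND true AND true AND true AND true AND true = true
Overall: true → funded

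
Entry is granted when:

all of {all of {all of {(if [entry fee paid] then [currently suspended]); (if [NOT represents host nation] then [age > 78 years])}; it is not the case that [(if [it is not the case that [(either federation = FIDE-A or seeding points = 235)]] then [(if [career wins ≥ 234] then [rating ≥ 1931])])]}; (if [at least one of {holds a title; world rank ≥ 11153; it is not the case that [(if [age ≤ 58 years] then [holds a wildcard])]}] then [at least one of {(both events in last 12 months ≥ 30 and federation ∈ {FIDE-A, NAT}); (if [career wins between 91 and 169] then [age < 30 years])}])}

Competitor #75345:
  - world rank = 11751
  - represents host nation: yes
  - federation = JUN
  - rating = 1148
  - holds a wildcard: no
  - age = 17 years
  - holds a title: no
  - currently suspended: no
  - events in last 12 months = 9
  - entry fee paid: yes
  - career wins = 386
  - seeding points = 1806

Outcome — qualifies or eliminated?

Atomic conditions:
  entry fee paid: yes → true
  currently suspended: no → false
  NOT represents host nation: yes → false
  age > 78 years: 17 > 78 is false
  federation = FIDE-A: JUN == FIDE-A is false
  seeding points = 235: 1806 == 235 is false
  career wins ≥ 234: 386 ≥ 234 is true
  rating ≥ 1931: 1148 ≥ 1931 is false
  holds a title: no → false
  world rank ≥ 11153: 11751 ≥ 11153 is true
  age ≤ 58 years: 17 ≤ 58 is true
  holds a wildcard: no → false
  events in last 12 months ≥ 30: 9 ≥ 30 is false
  federation ∈ {FIDE-A, NAT}: JUN is not in the set → false
  career wins between 91 and 169: 386 in [91, 169] is false
  age < 30 years: 17 < 30 is true
Combine:
[1.1.1] true → false = false
[1.1.2] false → false (antecedent false ⇒ implication holds) = true
[1.1] false AND true = false
[1.2.1.1.1] false OR false = false
[1.2.1.1] NOT false = true
[1.2.1.2] true → false = false
[1.2.1] true → false = false
[1.2] NOT false = true
[1] false AND true = false
[2.1.3.1] true → false = false
[2.1.3] NOT false = true
[2.1] false OR true OR true = true
[2.2.1] false AND false = false
[2.2.2] false → true (antecedent false ⇒ implication holds) = true
[2.2] false OR true = true
[2] true → true = true
[root] false AND true = false
Overall: false → eliminated

Eliminated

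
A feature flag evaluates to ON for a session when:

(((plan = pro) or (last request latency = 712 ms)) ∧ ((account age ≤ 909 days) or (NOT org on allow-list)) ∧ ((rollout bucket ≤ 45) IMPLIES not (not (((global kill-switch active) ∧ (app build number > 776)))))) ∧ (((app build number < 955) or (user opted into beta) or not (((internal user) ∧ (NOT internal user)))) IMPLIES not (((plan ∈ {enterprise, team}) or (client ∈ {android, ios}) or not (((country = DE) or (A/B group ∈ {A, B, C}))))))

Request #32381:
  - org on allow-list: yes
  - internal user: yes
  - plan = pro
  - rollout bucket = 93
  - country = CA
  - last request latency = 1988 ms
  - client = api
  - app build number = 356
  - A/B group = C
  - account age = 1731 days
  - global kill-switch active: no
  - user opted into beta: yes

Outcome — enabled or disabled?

Disabled

Atomic conditions:
  plan = pro: pro == pro is true
  last request latency = 712 ms: 1988 == 712 is false
  account age ≤ 909 days: 1731 ≤ 909 is false
  NOT org on allow-list: yes → false
  rollout bucket ≤ 45: 93 ≤ 45 is false
  global kill-switch active: no → false
  app build number > 776: 356 > 776 is false
  app build number < 955: 356 < 955 is true
  user opted into beta: yes → true
  internal user: yes → true
  NOT internal user: yes → false
  plan ∈ {enterprise, team}: pro is not in the set → false
  client ∈ {android, ios}: api is not in the set → false
  country = DE: CA == DE is false
  A/B group ∈ {A, B, C}: C is in the set → true
Combine:
[1.1] true OR false = true
[1.2] false OR false = false
[1.3.2.1.1] false AND false = false
[1.3.2.1] NOT false = true
[1.3.2] NOT true = false
[1.3] false → false (antecedent false ⇒ implication holds) = true
[1] true AND false AND true = false
[2.1.3.1] true AND false = false
[2.1.3] NOT false = true
[2.1] true OR true OR true = true
[2.2.1.3.1] false OR true = true
[2.2.1.3] NOT true = false
[2.2.1] false OR false OR false = false
[2.2] NOT false = true
[2] true → true = true
[root] false AND true = false
Overall: false → disabled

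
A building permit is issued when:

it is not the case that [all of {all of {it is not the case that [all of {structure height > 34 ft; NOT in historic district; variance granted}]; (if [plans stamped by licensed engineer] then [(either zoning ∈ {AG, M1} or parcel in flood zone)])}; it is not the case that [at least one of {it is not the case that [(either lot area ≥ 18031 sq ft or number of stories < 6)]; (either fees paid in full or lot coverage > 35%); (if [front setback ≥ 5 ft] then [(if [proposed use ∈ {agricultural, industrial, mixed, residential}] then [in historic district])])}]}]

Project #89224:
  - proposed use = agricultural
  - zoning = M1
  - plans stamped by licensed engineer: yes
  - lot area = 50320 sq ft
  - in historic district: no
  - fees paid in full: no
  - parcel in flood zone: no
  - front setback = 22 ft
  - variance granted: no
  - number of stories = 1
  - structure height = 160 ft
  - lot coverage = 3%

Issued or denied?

Atomic conditions:
  structure height > 34 ft: 160 > 34 is true
  NOT in historic district: no → true
  variance granted: no → false
  plans stamped by licensed engineer: yes → true
  zoning ∈ {AG, M1}: M1 is in the set → true
  parcel in flood zone: no → false
  lot area ≥ 18031 sq ft: 50320 ≥ 18031 is true
  number of stories < 6: 1 < 6 is true
  fees paid in full: no → false
  lot coverage > 35%: 3 > 35 is false
  front setback ≥ 5 ft: 22 ≥ 5 is true
  proposed use ∈ {agricultural, industrial, mixed, residential}: agricultural is in the set → true
  in historic district: no → false
Combine:
[1.1.1.1] true AND true AND false = false
[1.1.1] NOT false = true
[1.1.2.2] true OR false = true
[1.1.2] true → true = true
[1.1] true AND true = true
[1.2.1.1.1] true OR true = true
[1.2.1.1] NOT true = false
[1.2.1.2] false OR false = false
[1.2.1.3.2] true → false = false
[1.2.1.3] true → false = false
[1.2.1] false OR false OR false = false
[1.2] NOT false = true
[1] true AND true = true
[root] NOT true = false
Overall: false → denied

Denied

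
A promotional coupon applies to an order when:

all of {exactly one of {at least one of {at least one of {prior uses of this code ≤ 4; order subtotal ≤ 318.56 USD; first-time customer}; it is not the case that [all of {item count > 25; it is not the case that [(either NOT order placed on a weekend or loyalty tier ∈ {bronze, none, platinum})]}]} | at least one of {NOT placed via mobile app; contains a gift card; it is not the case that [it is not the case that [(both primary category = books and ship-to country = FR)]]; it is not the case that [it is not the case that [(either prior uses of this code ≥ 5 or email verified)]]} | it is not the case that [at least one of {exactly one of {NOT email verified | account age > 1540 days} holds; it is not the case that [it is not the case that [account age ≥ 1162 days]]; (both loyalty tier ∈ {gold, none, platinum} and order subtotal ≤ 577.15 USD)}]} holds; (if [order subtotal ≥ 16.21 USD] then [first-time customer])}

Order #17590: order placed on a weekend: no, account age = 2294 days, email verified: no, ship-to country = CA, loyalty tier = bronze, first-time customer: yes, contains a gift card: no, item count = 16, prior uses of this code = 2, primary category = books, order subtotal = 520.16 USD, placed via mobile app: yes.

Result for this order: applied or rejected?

Applied

Atomic conditions:
  prior uses of this code ≤ 4: 2 ≤ 4 is true
  order subtotal ≤ 318.56 USD: 520.16 ≤ 318.56 is false
  first-time customer: yes → true
  item count > 25: 16 > 25 is false
  NOT order placed on a weekend: no → true
  loyalty tier ∈ {bronze, none, platinum}: bronze is in the set → true
  NOT placed via mobile app: yes → false
  contains a gift card: no → false
  primary category = books: books == books is true
  ship-to country = FR: CA == FR is false
  prior uses of this code ≥ 5: 2 ≥ 5 is false
  email verified: no → false
  NOT email verified: no → true
  account age > 1540 days: 2294 > 1540 is true
  account age ≥ 1162 days: 2294 ≥ 1162 is true
  loyalty tier ∈ {gold, none, platinum}: bronze is not in the set → false
  order subtotal ≤ 577.15 USD: 520.16 ≤ 577.15 is true
  order subtotal ≥ 16.21 USD: 520.16 ≥ 16.21 is true
Combine:
[1.1.1] true OR false OR true = true
[1.1.2.1.2.1] true OR true = true
[1.1.2.1.2] NOT true = false
[1.1.2.1] false AND false = false
[1.1.2] NOT false = true
[1.1] true OR true = true
[1.2.3.1.1] true AND false = false
[1.2.3.1] NOT false = true
[1.2.3] NOT true = false
[1.2.4.1.1] false OR false = false
[1.2.4.1] NOT false = true
[1.2.4] NOT true = false
[1.2] false OR false OR false OR false = false
[1.3.1.1] exactly-one(true, true) = false
[1.3.1.2.1] NOT true = false
[1.3.1.2] NOT false = true
[1.3.1.3] false AND true = false
[1.3.1] false OR true OR false = true
[1.3] NOT true = false
[1] exactly-one(true, false, false) = true
[2] true → true = true
[root] true AND true = true
Overall: true → applied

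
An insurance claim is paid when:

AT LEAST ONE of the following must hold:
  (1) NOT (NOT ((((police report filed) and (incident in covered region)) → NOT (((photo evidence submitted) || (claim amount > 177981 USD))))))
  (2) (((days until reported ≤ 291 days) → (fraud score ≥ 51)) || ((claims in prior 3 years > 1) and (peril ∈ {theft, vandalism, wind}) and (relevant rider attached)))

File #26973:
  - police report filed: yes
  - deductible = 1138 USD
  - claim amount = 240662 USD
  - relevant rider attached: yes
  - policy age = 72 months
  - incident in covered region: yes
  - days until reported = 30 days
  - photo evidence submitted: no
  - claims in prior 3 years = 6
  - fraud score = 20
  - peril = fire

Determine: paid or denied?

Atomic conditions:
  police report filed: yes → true
  incident in covered region: yes → true
  photo evidence submitted: no → false
  claim amount > 177981 USD: 240662 > 177981 is true
  days until reported ≤ 291 days: 30 ≤ 291 is true
  fraud score ≥ 51: 20 ≥ 51 is false
  claims in prior 3 years > 1: 6 > 1 is true
  peril ∈ {theft, vandalism, wind}: fire is not in the set → false
  relevant rider attached: yes → true
Combine:
[1.1.1.1] true AND true = true
[1.1.1.2.1] false OR true = true
[1.1.1.2] NOT true = false
[1.1.1] true → false = false
[1.1] NOT false = true
[1] NOT true = false
[2.1] true → false = false
[2.2] true AND false AND true = false
[2] false OR false = false
[root] false OR false = false
Overall: false → denied

Denied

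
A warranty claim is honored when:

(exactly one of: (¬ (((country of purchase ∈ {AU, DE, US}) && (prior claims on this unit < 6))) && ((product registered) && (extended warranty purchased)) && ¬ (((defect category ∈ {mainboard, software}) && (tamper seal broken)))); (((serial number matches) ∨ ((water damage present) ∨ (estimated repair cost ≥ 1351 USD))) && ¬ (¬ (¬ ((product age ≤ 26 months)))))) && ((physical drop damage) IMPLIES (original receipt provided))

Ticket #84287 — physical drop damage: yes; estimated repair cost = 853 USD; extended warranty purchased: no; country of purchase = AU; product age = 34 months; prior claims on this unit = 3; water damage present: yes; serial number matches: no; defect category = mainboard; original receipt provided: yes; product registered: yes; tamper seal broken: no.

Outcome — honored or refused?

Honored

Atomic conditions:
  country of purchase ∈ {AU, DE, US}: AU is in the set → true
  prior claims on this unit < 6: 3 < 6 is true
  product registered: yes → true
  extended warranty purchased: no → false
  defect category ∈ {mainboard, software}: mainboard is in the set → true
  tamper seal broken: no → false
  serial number matches: no → false
  water damage present: yes → true
  estimated repair cost ≥ 1351 USD: 853 ≥ 1351 is false
  product age ≤ 26 months: 34 ≤ 26 is false
  physical drop damage: yes → true
  original receipt provided: yes → true
Combine:
[1.1.1.1] true AND true = true
[1.1.1] NOT true = false
[1.1.2] true AND false = false
[1.1.3.1] true AND false = false
[1.1.3] NOT false = true
[1.1] false AND false AND true = false
[1.2.1.2] true OR false = true
[1.2.1] false OR true = true
[1.2.2.1.1] NOT false = true
[1.2.2.1] NOT true = false
[1.2.2] NOT false = true
[1.2] true AND true = true
[1] exactly-one(false, true) = true
[2] true → true = true
[root] true AND true = true
Overall: true → honored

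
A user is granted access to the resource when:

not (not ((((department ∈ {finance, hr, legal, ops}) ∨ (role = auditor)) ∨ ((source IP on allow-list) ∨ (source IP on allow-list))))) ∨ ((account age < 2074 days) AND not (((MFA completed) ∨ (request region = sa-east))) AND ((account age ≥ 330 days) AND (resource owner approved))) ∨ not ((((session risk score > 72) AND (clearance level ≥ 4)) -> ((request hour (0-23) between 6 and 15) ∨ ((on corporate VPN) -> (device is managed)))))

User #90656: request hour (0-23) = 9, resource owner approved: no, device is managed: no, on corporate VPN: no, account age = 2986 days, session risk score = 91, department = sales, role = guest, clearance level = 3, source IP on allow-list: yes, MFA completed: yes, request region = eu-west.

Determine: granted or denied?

Granted

Atomic conditions:
  department ∈ {finance, hr, legal, ops}: sales is not in the set → false
  role = auditor: guest == auditor is false
  source IP on allow-list: yes → true
  account age < 2074 days: 2986 < 2074 is false
  MFA completed: yes → true
  request region = sa-east: eu-west == sa-east is false
  account age ≥ 330 days: 2986 ≥ 330 is true
  resource owner approved: no → false
  session risk score > 72: 91 > 72 is true
  clearance level ≥ 4: 3 ≥ 4 is false
  request hour (0-23) between 6 and 15: 9 in [6, 15] is true
  on corporate VPN: no → false
  device is managed: no → false
Combine:
[1.1.1.1] false OR false = false
[1.1.1.2] true OR true = true
[1.1.1] false OR true = true
[1.1] NOT true = false
[1] NOT false = true
[2.2.1] true OR false = true
[2.2] NOT true = false
[2.3] true AND false = false
[2] false AND false AND false = false
[3.1.1] true AND false = false
[3.1.2.2] false → false (antecedent false ⇒ implication holds) = true
[3.1.2] true OR true = true
[3.1] false → true (antecedent false ⇒ implication holds) = true
[3] NOT true = false
[root] true OR false OR false = true
Overall: true → granted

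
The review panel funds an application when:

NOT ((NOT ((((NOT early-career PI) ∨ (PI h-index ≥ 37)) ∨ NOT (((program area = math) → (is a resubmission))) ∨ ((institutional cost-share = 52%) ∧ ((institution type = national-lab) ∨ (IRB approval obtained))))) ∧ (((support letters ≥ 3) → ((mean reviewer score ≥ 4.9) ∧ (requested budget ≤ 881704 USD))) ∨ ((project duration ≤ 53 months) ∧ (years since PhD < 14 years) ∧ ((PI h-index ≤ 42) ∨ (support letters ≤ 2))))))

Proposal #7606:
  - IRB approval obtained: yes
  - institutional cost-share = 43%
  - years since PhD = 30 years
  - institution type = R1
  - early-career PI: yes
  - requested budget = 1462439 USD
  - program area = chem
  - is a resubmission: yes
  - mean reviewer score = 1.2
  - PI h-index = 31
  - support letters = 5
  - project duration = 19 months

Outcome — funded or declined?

Atomic conditions:
  NOT early-career PI: yes → false
  PI h-index ≥ 37: 31 ≥ 37 is false
  program area = math: chem == math is false
  is a resubmission: yes → true
  institutional cost-share = 52%: 43 == 52 is false
  institution type = national-lab: R1 == national-lab is false
  IRB approval obtained: yes → true
  support letters ≥ 3: 5 ≥ 3 is true
  mean reviewer score ≥ 4.9: 1.2 ≥ 4.9 is false
  requested budget ≤ 881704 USD: 1462439 ≤ 881704 is false
  project duration ≤ 53 months: 19 ≤ 53 is true
  years since PhD < 14 years: 30 < 14 is false
  PI h-index ≤ 42: 31 ≤ 42 is true
  support letters ≤ 2: 5 ≤ 2 is false
Combine:
[1.1.1.1] false OR false = false
[1.1.1.2.1] false → true (antecedent false ⇒ implication holds) = true
[1.1.1.2] NOT true = false
[1.1.1.3.2] false OR true = true
[1.1.1.3] false AND true = false
[1.1.1] false OR false OR false = false
[1.1] NOT false = true
[1.2.1.2] false AND false = false
[1.2.1] true → false = false
[1.2.2.3] true OR false = true
[1.2.2] true AND false AND true = false
[1.2] false OR false = false
[1] true AND false = false
[root] NOT false = true
Overall: true → funded

Funded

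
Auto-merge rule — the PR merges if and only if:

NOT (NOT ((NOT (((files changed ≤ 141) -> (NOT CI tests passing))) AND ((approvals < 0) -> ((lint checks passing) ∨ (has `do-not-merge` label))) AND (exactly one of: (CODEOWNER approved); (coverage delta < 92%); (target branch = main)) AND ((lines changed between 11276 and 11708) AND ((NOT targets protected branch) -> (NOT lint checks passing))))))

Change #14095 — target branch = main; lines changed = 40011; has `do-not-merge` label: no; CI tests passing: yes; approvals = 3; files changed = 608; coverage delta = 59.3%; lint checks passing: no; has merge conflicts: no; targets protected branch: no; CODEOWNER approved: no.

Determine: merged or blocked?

Blocked

Atomic conditions:
  files changed ≤ 141: 608 ≤ 141 is false
  NOT CI tests passing: yes → false
  approvals < 0: 3 < 0 is false
  lint checks passing: no → false
  has `do-not-merge` label: no → false
  CODEOWNER approved: no → false
  coverage delta < 92%: 59.3 < 92 is true
  target branch = main: main == main is true
  lines changed between 11276 and 11708: 40011 in [11276, 11708] is false
  NOT targets protected branch: no → true
  NOT lint checks passing: no → true
Combine:
[1.1.1.1] false → false (antecedent false ⇒ implication holds) = true
[1.1.1] NOT true = false
[1.1.2.2] false OR false = false
[1.1.2] false → false (antecedent false ⇒ implication holds) = true
[1.1.3] exactly-one(false, true, true) = false
[1.1.4.2] true → true = true
[1.1.4] false AND true = false
[1.1] false AND true AND false AND false = false
[1] NOT false = true
[root] NOT true = false
Overall: false → blocked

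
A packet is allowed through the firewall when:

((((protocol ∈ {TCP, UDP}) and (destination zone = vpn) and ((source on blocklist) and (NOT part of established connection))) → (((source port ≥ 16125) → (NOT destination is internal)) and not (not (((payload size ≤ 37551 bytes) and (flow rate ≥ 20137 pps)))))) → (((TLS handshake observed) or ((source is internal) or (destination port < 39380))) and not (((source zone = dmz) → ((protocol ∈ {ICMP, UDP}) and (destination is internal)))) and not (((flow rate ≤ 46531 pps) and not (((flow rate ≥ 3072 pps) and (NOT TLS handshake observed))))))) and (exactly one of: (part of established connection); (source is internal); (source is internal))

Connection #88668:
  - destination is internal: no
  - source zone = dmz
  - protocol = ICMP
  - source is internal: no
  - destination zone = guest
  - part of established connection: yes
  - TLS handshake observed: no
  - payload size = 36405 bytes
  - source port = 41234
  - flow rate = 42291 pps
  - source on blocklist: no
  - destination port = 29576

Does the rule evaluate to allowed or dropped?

Atomic conditions:
  protocol ∈ {TCP, UDP}: ICMP is not in the set → false
  destination zone = vpn: guest == vpn is false
  source on blocklist: no → false
  NOT part of established connection: yes → false
  source port ≥ 16125: 41234 ≥ 16125 is true
  NOT destination is internal: no → true
  payload size ≤ 37551 bytes: 36405 ≤ 37551 is true
  flow rate ≥ 20137 pps: 42291 ≥ 20137 is true
  TLS handshake observed: no → false
  source is internal: no → false
  destination port < 39380: 29576 < 39380 is true
  source zone = dmz: dmz == dmz is true
  protocol ∈ {ICMP, UDP}: ICMP is in the set → true
  destination is internal: no → false
  flow rate ≤ 46531 pps: 42291 ≤ 46531 is true
  flow rate ≥ 3072 pps: 42291 ≥ 3072 is true
  NOT TLS handshake observed: no → true
  part of established connection: yes → true
Combine:
[1.1.1.3] false AND false = false
[1.1.1] false AND false AND false = false
[1.1.2.1] true → true = true
[1.1.2.2.1.1] true AND true = true
[1.1.2.2.1] NOT true = false
[1.1.2.2] NOT false = true
[1.1.2] true AND true = true
[1.1] false → true (antecedent false ⇒ implication holds) = true
[1.2.1.2] false OR true = true
[1.2.1] false OR true = true
[1.2.2.1.2] true AND false = false
[1.2.2.1] true → false = false
[1.2.2] NOT false = true
[1.2.3.1.2.1] true AND true = true
[1.2.3.1.2] NOT true = false
[1.2.3.1] true AND false = false
[1.2.3] NOT false = true
[1.2] true AND true AND true = true
[1] true → true = true
[2] exactly-one(true, false, false) = true
[root] true AND true = true
Overall: true → allowed

Allowed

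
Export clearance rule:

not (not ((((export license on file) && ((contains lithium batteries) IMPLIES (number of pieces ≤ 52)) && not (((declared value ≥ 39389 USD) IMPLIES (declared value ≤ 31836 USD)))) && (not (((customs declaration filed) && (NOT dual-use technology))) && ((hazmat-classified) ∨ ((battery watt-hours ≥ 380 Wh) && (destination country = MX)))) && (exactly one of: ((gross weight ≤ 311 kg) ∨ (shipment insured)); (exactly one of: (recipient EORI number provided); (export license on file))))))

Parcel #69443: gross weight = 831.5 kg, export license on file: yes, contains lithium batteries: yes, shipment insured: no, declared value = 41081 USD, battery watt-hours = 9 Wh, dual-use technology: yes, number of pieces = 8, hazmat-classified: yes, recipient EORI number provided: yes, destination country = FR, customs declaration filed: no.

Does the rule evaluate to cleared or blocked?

Atomic conditions:
  export license on file: yes → true
  contains lithium batteries: yes → true
  number of pieces ≤ 52: 8 ≤ 52 is true
  declared value ≥ 39389 USD: 41081 ≥ 39389 is true
  declared value ≤ 31836 USD: 41081 ≤ 31836 is false
  customs declaration filed: no → false
  NOT dual-use technology: yes → false
  hazmat-classified: yes → true
  battery watt-hours ≥ 380 Wh: 9 ≥ 380 is false
  destination country = MX: FR == MX is false
  gross weight ≤ 311 kg: 831.5 ≤ 311 is false
  shipment insured: no → false
  recipient EORI number provided: yes → true
Combine:
[1.1.1.2] true → true = true
[1.1.1.3.1] true → false = false
[1.1.1.3] NOT false = true
[1.1.1] true AND true AND true = true
[1.1.2.1.1] false AND false = false
[1.1.2.1] NOT false = true
[1.1.2.2.2] false AND false = false
[1.1.2.2] true OR false = true
[1.1.2] true AND true = true
[1.1.3.1] false OR false = false
[1.1.3.2] exactly-one(true, true) = false
[1.1.3] exactly-one(false, false) = false
[1.1] true AND true AND false = false
[1] NOT false = true
[root] NOT true = false
Overall: false → blocked

Blocked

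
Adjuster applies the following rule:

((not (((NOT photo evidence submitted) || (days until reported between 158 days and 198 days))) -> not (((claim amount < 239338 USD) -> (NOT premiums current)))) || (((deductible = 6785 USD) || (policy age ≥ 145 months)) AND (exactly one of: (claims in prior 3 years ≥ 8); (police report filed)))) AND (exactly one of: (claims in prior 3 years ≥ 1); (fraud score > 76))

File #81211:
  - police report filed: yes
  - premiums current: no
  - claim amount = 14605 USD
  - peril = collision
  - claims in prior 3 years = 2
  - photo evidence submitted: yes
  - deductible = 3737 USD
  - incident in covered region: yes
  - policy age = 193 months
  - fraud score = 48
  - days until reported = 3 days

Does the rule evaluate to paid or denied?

Atomic conditions:
  NOT photo evidence submitted: yes → false
  days until reported between 158 days and 198 days: 3 in [158, 198] is false
  claim amount < 239338 USD: 14605 < 239338 is true
  NOT premiums current: no → true
  deductible = 6785 USD: 3737 == 6785 is false
  policy age ≥ 145 months: 193 ≥ 145 is true
  claims in prior 3 years ≥ 8: 2 ≥ 8 is false
  police report filed: yes → true
  claims in prior 3 years ≥ 1: 2 ≥ 1 is true
  fraud score > 76: 48 > 76 is false
Combine:
[1.1.1.1] false OR false = false
[1.1.1] NOT false = true
[1.1.2.1] true → true = true
[1.1.2] NOT true = false
[1.1] true → false = false
[1.2.1] false OR true = true
[1.2.2] exactly-one(false, true) = true
[1.2] true AND true = true
[1] false OR true = true
[2] exactly-one(true, false) = true
[root] true AND true = true
Overall: true → paid

Paid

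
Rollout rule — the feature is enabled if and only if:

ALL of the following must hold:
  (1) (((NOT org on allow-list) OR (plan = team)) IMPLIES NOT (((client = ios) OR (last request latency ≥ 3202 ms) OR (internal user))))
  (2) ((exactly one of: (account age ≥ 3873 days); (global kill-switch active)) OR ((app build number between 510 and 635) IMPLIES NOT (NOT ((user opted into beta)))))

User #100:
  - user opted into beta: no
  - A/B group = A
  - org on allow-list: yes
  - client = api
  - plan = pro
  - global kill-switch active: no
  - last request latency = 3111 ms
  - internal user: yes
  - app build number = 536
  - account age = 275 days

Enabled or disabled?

Atomic conditions:
  NOT org on allow-list: yes → false
  plan = team: pro == team is false
  client = ios: api == ios is false
  last request latency ≥ 3202 ms: 3111 ≥ 3202 is false
  internal user: yes → true
  account age ≥ 3873 days: 275 ≥ 3873 is false
  global kill-switch active: no → false
  app build number between 510 and 635: 536 in [510, 635] is true
  user opted into beta: no → false
Combine:
[1.1] false OR false = false
[1.2.1] false OR false OR true = true
[1.2] NOT true = false
[1] false → false (antecedent false ⇒ implication holds) = true
[2.1] exactly-one(false, false) = false
[2.2.2.1] NOT false = true
[2.2.2] NOT true = false
[2.2] true → false = false
[2] false OR false = false
[root] true AND false = false
Overall: false → disabled

Disabled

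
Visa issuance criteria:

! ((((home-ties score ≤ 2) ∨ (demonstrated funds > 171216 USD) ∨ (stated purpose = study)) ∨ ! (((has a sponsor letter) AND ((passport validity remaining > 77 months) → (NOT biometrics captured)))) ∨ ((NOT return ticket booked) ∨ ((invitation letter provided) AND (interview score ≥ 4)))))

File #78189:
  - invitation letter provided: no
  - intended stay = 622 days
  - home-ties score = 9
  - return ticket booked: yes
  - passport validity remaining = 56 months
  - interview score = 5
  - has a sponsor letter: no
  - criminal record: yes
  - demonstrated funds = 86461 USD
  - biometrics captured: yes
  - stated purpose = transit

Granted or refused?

Refused

Atomic conditions:
  home-ties score ≤ 2: 9 ≤ 2 is false
  demonstrated funds > 171216 USD: 86461 > 171216 is false
  stated purpose = study: transit == study is false
  has a sponsor letter: no → false
  passport validity remaining > 77 months: 56 > 77 is false
  NOT biometrics captured: yes → false
  NOT return ticket booked: yes → false
  invitation letter provided: no → false
  interview score ≥ 4: 5 ≥ 4 is true
Combine:
[1.1] false OR false OR false = false
[1.2.1.2] false → false (antecedent false ⇒ implication holds) = true
[1.2.1] false AND true = false
[1.2] NOT false = true
[1.3.2] false AND true = false
[1.3] false OR false = false
[1] false OR true OR false = true
[root] NOT true = false
Overall: false → refused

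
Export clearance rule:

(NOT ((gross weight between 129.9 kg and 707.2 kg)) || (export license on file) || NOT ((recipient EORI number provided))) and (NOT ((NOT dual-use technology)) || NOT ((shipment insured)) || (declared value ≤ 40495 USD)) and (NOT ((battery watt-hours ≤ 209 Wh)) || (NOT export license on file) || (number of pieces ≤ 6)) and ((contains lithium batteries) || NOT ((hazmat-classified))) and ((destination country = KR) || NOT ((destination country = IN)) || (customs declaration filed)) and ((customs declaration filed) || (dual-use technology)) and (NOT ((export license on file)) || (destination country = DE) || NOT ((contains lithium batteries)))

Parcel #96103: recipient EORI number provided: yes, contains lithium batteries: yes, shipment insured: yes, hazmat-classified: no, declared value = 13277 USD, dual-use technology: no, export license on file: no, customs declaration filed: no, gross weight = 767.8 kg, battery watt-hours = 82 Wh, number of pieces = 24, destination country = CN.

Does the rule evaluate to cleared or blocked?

Atomic conditions:
  gross weight between 129.9 kg and 707.2 kg: 767.8 in [129.9, 707.2] is false
  export license on file: no → false
  recipient EORI number provided: yes → true
  NOT dual-use technology: no → true
  shipment insured: yes → true
  declared value ≤ 40495 USD: 13277 ≤ 40495 is true
  battery watt-hours ≤ 209 Wh: 82 ≤ 209 is true
  NOT export license on file: no → true
  number of pieces ≤ 6: 24 ≤ 6 is false
  contains lithium batteries: yes → true
  hazmat-classified: no → false
  destination country = KR: CN == KR is false
  destination country = IN: CN == IN is false
  customs declaration filed: no → false
  dual-use technology: no → false
  destination country = DE: CN == DE is false
Combine:
[1.1] NOT false = true
[1.3] NOT true = false
[1] true OR false OR false = true
[2.1] NOT true = false
[2.2] NOT true = false
[2] false OR false OR true = true
[3.1] NOT true = false
[3] false OR true OR false = true
[4.2] NOT false = true
[4] true OR true = true
[5.2] NOT false = true
[5] false OR true OR false = true
[6] false OR false = false
[7.1] NOT false = true
[7.3] NOT true = false
[7] true OR false OR false = true
[root] true AND true AND true AND true AND true AND false AND true = false
Overall: false → blocked

Blocked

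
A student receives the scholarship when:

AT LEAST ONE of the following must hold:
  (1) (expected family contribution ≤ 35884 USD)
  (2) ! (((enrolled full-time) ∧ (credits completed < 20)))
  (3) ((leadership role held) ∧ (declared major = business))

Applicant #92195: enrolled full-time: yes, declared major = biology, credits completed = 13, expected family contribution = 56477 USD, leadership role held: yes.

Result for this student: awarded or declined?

Declined

Atomic conditions:
  expected family contribution ≤ 35884 USD: 56477 ≤ 35884 is false
  enrolled full-time: yes → true
  credits completed < 20: 13 < 20 is true
  leadership role held: yes → true
  declared major = business: biology == business is false
Combine:
[2.1] true AND true = true
[2] NOT true = false
[3] true AND false = false
[root] false OR false OR false = false
Overall: false → declined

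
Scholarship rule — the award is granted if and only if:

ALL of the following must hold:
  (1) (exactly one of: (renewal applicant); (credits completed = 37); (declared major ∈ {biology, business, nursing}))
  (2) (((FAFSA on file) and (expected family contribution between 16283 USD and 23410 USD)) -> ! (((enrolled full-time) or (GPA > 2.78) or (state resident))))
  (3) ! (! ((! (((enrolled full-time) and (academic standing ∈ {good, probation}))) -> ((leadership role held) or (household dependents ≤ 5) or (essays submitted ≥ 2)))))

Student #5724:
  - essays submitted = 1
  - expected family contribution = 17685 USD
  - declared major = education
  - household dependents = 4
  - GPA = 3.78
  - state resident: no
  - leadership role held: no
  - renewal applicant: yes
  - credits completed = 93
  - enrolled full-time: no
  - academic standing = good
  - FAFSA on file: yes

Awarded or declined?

Atomic conditions:
  renewal applicant: yes → true
  credits completed = 37: 93 == 37 is false
  declared major ∈ {biology, business, nursing}: education is not in the set → false
  FAFSA on file: yes → true
  expected family contribution between 16283 USD and 23410 USD: 17685 in [16283, 23410] is true
  enrolled full-time: no → false
  GPA > 2.78: 3.78 > 2.78 is true
  state resident: no → false
  academic standing ∈ {good, probation}: good is in the set → true
  leadership role held: no → false
  household dependents ≤ 5: 4 ≤ 5 is true
  essays submitted ≥ 2: 1 ≥ 2 is false
Combine:
[1] exactly-one(true, false, false) = true
[2.1] true AND true = true
[2.2.1] false OR true OR false = true
[2.2] NOT true = false
[2] true → false = false
[3.1.1.1.1] false AND true = false
[3.1.1.1] NOT false = true
[3.1.1.2] false OR true OR false = true
[3.1.1] true → true = true
[3.1] NOT true = false
[3] NOT false = true
[root] true AND false AND true = false
Overall: false → declined

Declined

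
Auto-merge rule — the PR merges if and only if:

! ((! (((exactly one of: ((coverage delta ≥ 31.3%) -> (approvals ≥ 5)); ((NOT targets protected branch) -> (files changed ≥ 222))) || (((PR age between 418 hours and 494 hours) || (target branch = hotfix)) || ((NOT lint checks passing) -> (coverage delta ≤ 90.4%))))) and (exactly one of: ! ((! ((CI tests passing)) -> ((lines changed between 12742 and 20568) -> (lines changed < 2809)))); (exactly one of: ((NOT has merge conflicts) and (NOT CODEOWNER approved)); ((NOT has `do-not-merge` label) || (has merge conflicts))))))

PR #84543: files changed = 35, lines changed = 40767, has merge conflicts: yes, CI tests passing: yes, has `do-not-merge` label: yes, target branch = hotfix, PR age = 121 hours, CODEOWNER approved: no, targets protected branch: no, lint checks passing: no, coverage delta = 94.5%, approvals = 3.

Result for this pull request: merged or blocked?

Atomic conditions:
  coverage delta ≥ 31.3%: 94.5 ≥ 31.3 is true
  approvals ≥ 5: 3 ≥ 5 is false
  NOT targets protected branch: no → true
  files changed ≥ 222: 35 ≥ 222 is false
  PR age between 418 hours and 494 hours: 121 in [418, 494] is false
  target branch = hotfix: hotfix == hotfix is true
  NOT lint checks passing: no → true
  coverage delta ≤ 90.4%: 94.5 ≤ 90.4 is false
  CI tests passing: yes → true
  lines changed between 12742 and 20568: 40767 in [12742, 20568] is false
  lines changed < 2809: 40767 < 2809 is false
  NOT has merge conflicts: yes → false
  NOT CODEOWNER approved: no → true
  NOT has `do-not-merge` label: yes → false
  has merge conflicts: yes → true
Combine:
[1.1.1.1.1] true → false = false
[1.1.1.1.2] true → false = false
[1.1.1.1] exactly-one(false, false) = false
[1.1.1.2.1] false OR true = true
[1.1.1.2.2] true → false = false
[1.1.1.2] true OR false = true
[1.1.1] false OR true = true
[1.1] NOT true = false
[1.2.1.1.1] NOT true = false
[1.2.1.1.2] false → false (antecedent false ⇒ implication holds) = true
[1.2.1.1] false → true (antecedent false ⇒ implication holds) = true
[1.2.1] NOT true = false
[1.2.2.1] false AND true = false
[1.2.2.2] false OR true = true
[1.2.2] exactly-one(false, true) = true
[1.2] exactly-one(false, true) = true
[1] false AND true = false
[root] NOT false = true
Overall: true → merged

Merged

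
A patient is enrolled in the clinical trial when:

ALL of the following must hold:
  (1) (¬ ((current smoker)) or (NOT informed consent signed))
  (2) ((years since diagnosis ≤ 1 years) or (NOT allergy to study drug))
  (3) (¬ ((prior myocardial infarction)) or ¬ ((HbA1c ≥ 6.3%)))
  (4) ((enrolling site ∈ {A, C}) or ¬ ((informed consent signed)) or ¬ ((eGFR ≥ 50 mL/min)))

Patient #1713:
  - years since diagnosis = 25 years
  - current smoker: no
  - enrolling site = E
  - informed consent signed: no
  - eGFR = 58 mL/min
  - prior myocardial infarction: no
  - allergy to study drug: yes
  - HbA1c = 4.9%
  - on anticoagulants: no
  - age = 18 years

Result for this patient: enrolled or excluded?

Excluded

Atomic conditions:
  current smoker: no → false
  NOT informed consent signed: no → true
  years since diagnosis ≤ 1 years: 25 ≤ 1 is false
  NOT allergy to study drug: yes → false
  prior myocardial infarction: no → false
  HbA1c ≥ 6.3%: 4.9 ≥ 6.3 is false
  enrolling site ∈ {A, C}: E is not in the set → false
  informed consent signed: no → false
  eGFR ≥ 50 mL/min: 58 ≥ 50 is true
Combine:
[1.1] NOT false = true
[1] true OR true = true
[2] false OR false = false
[3.1] NOT false = true
[3.2] NOT false = true
[3] true OR true = true
[4.2] NOT false = true
[4.3] NOT true = false
[4] false OR true OR false = true
[root] true AND false AND true AND true = false
Overall: false → excluded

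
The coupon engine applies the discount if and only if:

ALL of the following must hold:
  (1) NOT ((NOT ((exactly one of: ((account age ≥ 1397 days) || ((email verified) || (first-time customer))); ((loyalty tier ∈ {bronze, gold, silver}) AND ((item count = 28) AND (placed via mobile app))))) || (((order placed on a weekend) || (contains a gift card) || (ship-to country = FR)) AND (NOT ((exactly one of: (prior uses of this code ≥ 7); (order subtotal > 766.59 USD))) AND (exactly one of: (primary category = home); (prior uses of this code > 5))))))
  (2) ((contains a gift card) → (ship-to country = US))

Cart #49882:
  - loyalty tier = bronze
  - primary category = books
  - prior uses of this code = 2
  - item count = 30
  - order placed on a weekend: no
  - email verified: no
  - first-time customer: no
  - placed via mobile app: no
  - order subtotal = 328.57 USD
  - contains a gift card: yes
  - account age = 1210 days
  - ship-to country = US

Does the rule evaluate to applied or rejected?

Atomic conditions:
  account age ≥ 1397 days: 1210 ≥ 1397 is false
  email verified: no → false
  first-time customer: no → false
  loyalty tier ∈ {bronze, gold, silver}: bronze is in the set → true
  item count = 28: 30 == 28 is false
  placed via mobile app: no → false
  order placed on a weekend: no → false
  contains a gift card: yes → true
  ship-to country = FR: US == FR is false
  prior uses of this code ≥ 7: 2 ≥ 7 is false
  order subtotal > 766.59 USD: 328.57 > 766.59 is false
  primary category = home: books == home is false
  prior uses of this code > 5: 2 > 5 is false
  ship-to country = US: US == US is true
Combine:
[1.1.1.1.1.2] false OR false = false
[1.1.1.1.1] false OR false = false
[1.1.1.1.2.2] false AND false = false
[1.1.1.1.2] true AND false = false
[1.1.1.1] exactly-one(false, false) = false
[1.1.1] NOT false = true
[1.1.2.1] false OR true OR false = true
[1.1.2.2.1.1] exactly-one(false, false) = false
[1.1.2.2.1] NOT false = true
[1.1.2.2.2] exactly-one(false, false) = false
[1.1.2.2] true AND false = false
[1.1.2] true AND false = false
[1.1] true OR false = true
[1] NOT true = false
[2] true → true = true
[root] false AND true = false
Overall: false → rejected

Rejected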